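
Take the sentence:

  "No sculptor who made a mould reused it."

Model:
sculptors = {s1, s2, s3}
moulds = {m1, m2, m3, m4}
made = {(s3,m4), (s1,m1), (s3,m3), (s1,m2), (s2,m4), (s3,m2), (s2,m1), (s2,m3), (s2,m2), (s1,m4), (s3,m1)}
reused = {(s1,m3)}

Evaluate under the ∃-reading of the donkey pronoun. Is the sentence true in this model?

"it" takes "a mould" as antecedent — a donkey pronoun bound across the clause boundary.
Truth condition: for no (s,m) with made(s,m) does reused(s,m) hold.
Restrictor pairs — does the scope hold? (s1,m1):fails  (s1,m2):fails  (s1,m4):fails  (s2,m1):fails  (s2,m2):fails  (s2,m3):fails  (s2,m4):fails  (s3,m1):fails  (s3,m2):fails  (s3,m3):fails  (s3,m4):fails
Scope holds for no restrictor pair, so the sentence is true.

True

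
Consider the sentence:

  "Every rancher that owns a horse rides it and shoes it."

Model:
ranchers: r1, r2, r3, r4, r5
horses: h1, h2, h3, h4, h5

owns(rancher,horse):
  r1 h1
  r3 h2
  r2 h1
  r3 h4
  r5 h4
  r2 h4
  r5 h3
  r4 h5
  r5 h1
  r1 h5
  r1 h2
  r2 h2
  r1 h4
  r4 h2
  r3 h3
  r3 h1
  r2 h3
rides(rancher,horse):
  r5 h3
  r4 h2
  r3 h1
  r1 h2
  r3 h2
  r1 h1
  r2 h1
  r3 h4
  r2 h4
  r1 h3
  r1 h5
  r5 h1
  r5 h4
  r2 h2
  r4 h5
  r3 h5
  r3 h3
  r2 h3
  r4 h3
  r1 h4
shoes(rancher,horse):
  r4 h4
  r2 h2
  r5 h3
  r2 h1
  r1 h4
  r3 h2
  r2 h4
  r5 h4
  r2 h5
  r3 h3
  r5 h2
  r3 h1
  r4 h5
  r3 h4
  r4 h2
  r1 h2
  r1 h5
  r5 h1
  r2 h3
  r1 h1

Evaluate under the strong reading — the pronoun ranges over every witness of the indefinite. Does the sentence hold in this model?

"it" takes "a horse" as antecedent — a donkey pronoun bound across the clause boundary.
Strong reading: for every (r,h) with owns(r,h), rides(r,h) ∧ shoes(r,h).
Restrictor pairs: (r1,h1) ✓  (r1,h2) ✓  (r1,h4) ✓  (r1,h5) ✓  (r2,h1) ✓  (r2,h2) ✓  (r2,h3) ✓  (r2,h4) ✓  (r3,h1) ✓  (r3,h2) ✓  (r3,h3) ✓  (r3,h4) ✓  (r4,h2) ✓  (r4,h5) ✓  (r5,h1) ✓  (r5,h3) ✓  (r5,h4) ✓
Every restrictor pair satisfies the scope.

True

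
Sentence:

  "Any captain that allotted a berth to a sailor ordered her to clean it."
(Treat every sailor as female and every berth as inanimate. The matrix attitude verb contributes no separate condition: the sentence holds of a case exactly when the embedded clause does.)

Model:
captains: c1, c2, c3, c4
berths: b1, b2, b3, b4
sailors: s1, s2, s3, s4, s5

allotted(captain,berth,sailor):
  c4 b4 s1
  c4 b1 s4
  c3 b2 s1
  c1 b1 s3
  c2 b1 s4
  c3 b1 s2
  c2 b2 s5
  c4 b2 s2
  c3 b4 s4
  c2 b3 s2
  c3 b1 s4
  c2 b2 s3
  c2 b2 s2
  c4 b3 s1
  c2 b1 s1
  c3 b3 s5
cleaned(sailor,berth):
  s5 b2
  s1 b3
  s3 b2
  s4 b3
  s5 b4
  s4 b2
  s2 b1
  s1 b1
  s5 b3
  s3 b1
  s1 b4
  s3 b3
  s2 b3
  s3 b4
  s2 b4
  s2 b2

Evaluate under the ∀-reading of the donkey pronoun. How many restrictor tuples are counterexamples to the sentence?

5

"her" takes "a sailor" as antecedent and "it" takes "a berth"; both are donkey pronouns co-varying with the restrictor.
Strong reading: for every (c,b,s) with allotted(c,b,s), cleaned(s,b).
Restrictor triples: (c1,b1,s3)→cleaned(s3,b1) ✓  (c2,b1,s1)→cleaned(s1,b1) ✓  (c2,b1,s4)→cleaned(s4,b1) ✗  (c2,b2,s2)→cleaned(s2,b2) ✓  (c2,b2,s3)→cleaned(s3,b2) ✓  (c2,b2,s5)→cleaned(s5,b2) ✓  (c2,b3,s2)→cleaned(s2,b3) ✓  (c3,b1,s2)→cleaned(s2,b1) ✓  (c3,b1,s4)→cleaned(s4,b1) ✗  (c3,b2,s1)→cleaned(s1,b2) ✗  (c3,b3,s5)→cleaned(s5,b3) ✓  (c3,b4,s4)→cleaned(s4,b4) ✗  (c4,b1,s4)→cleaned(s4,b1) ✗  (c4,b2,s2)→cleaned(s2,b2) ✓  (c4,b3,s1)→cleaned(s1,b3) ✓  (c4,b4,s1)→cleaned(s1,b4) ✓
Counterexamples (restrictor triples failing the scope): 5.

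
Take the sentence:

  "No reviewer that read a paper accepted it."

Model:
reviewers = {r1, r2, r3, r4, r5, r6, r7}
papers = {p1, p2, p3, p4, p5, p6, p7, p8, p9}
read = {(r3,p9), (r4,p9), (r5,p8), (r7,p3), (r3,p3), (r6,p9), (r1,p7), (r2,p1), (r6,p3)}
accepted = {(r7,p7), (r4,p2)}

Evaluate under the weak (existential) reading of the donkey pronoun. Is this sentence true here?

True

"it" takes "a paper" as antecedent — a donkey pronoun bound across the clause boundary.
Truth condition: for no (r,p) with read(r,p) does accepted(r,p) hold.
Restrictor pairs — does the scope hold? (r1,p7):fails  (r2,p1):fails  (r3,p3):fails  (r3,p9):fails  (r4,p9):fails  (r5,p8):fails  (r6,p3):fails  (r6,p9):fails  (r7,p3):fails
Scope holds for no restrictor pair, so the sentence is true.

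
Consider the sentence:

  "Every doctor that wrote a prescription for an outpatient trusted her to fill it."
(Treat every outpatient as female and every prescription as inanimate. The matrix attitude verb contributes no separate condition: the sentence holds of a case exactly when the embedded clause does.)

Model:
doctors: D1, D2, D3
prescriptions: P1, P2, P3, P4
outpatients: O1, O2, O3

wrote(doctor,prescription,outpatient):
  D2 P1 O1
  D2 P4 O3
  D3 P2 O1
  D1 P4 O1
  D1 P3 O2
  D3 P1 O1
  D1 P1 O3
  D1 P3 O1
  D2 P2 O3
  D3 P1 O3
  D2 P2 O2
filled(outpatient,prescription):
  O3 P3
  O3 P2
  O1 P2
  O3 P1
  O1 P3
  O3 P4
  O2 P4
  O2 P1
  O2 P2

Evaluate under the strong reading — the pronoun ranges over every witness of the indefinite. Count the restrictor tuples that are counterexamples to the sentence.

4

"her" takes "an outpatient" as antecedent and "it" takes "a prescription"; both are donkey pronouns co-varying with the restrictor.
Strong reading: for every (d,p,o) with wrote(d,p,o), filled(o,p).
Restrictor triples: (D1,P1,O3)→filled(O3,P1) ✓  (D1,P3,O1)→filled(O1,P3) ✓  (D1,P3,O2)→filled(O2,P3) ✗  (D1,P4,O1)→filled(O1,P4) ✗  (D2,P1,O1)→filled(O1,P1) ✗  (D2,P2,O2)→filled(O2,P2) ✓  (D2,P2,O3)→filled(O3,P2) ✓  (D2,P4,O3)→filled(O3,P4) ✓  (D3,P1,O1)→filled(O1,P1) ✗  (D3,P1,O3)→filled(O3,P1) ✓  (D3,P2,O1)→filled(O1,P2) ✓
Counterexamples (restrictor triples failing the scope): 4.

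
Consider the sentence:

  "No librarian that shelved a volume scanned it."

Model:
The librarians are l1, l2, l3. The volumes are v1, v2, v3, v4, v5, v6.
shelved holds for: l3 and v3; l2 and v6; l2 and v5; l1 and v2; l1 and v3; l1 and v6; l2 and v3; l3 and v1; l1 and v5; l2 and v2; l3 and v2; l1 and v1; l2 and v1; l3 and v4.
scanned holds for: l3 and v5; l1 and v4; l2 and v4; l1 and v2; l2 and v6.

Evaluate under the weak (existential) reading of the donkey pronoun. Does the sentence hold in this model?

"it" takes "a volume" as antecedent — a donkey pronoun bound across the clause boundary.
Truth condition: for no (l,v) with shelved(l,v) does scanned(l,v) hold.
Restrictor pairs — does the scope hold? (l1,v1):fails  (l1,v2):holds  (l1,v3):fails  (l1,v5):fails  (l1,v6):fails  (l2,v1):fails  (l2,v2):fails  (l2,v3):fails  (l2,v5):fails  (l2,v6):holds  (l3,v1):fails  (l3,v2):fails  (l3,v3):fails  (l3,v4):fails
Scope holds for 2 pair(s), so the sentence is false.

False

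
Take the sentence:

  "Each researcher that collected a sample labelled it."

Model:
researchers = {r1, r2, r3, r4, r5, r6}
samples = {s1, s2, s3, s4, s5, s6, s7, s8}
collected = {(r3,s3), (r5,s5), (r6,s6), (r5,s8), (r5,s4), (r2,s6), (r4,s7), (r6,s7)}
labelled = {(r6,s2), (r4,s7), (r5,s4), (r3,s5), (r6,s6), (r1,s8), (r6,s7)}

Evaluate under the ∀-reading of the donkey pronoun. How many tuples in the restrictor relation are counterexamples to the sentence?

"it" takes "a sample" as antecedent — a donkey pronoun bound across the clause boundary.
Strong reading: for every (r,s) with collected(r,s), labelled(r,s).
Restrictor pairs: (r2,s6) ✗  (r3,s3) ✗  (r4,s7) ✓  (r5,s4) ✓  (r5,s5) ✗  (r5,s8) ✗  (r6,s6) ✓  (r6,s7) ✓
Counterexamples (restrictor pairs failing the scope): 4.

4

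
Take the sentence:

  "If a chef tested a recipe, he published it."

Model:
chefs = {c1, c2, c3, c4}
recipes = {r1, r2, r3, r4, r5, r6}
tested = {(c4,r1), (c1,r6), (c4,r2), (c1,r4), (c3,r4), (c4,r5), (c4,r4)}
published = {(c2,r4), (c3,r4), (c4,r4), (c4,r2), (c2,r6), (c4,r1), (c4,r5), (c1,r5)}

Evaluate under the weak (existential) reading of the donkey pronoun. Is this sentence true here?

False

"it" takes "a recipe" as antecedent — a donkey pronoun bound across the clause boundary.
Weak reading: every chef c with some tested-recipe has at least one tested-recipe r such that published(c,r).
Per chef: c1:✗  c3:✓  c4:✓
c1 has no witness among its tested-recipes.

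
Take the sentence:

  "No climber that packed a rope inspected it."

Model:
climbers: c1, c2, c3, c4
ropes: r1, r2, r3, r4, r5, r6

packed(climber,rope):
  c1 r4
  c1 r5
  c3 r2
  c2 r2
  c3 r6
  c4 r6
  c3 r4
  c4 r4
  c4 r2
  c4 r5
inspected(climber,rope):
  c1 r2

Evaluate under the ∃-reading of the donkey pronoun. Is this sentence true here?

"it" takes "a rope" as antecedent — a donkey pronoun bound across the clause boundary.
Truth condition: for no (c,r) with packed(c,r) does inspected(c,r) hold.
Restrictor pairs — does the scope hold? (c1,r4):fails  (c1,r5):fails  (c2,r2):fails  (c3,r2):fails  (c3,r4):fails  (c3,r6):fails  (c4,r2):fails  (c4,r4):fails  (c4,r5):fails  (c4,r6):fails
Scope holds for no restrictor pair, so the sentence is true.

True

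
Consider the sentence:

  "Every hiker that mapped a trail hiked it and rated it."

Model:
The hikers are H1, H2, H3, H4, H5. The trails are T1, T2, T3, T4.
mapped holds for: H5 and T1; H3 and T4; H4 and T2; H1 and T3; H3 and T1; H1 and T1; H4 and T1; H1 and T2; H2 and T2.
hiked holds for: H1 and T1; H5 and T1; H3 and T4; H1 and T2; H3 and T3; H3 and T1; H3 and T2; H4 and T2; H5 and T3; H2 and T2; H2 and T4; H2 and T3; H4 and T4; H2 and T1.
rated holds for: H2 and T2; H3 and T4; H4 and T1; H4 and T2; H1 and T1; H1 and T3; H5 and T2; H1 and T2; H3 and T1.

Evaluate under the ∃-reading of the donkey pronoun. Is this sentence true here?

False

"it" takes "a trail" as antecedent — a donkey pronoun bound across the clause boundary.
Weak reading: every hiker h with some mapped-trail has at least one mapped-trail t such that hiked(h,t) ∧ rated(h,t).
Per hiker: H1:✓  H2:✓  H3:✓  H4:✓  H5:✗
H5 has no witness among its mapped-trails.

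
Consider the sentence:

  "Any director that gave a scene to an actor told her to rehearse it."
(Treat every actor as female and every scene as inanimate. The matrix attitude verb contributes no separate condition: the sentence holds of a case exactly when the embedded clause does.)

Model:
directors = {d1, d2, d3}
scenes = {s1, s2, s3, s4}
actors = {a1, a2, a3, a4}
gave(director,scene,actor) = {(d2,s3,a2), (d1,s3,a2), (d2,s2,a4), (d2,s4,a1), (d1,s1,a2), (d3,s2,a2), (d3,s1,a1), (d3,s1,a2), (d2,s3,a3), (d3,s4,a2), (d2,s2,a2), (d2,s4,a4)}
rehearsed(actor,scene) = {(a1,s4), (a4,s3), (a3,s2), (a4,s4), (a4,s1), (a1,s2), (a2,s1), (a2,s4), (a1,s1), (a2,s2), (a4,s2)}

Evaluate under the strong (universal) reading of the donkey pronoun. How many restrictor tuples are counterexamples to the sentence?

3

"her" takes "an actor" as antecedent and "it" takes "a scene"; both are donkey pronouns co-varying with the restrictor.
Strong reading: for every (d,s,a) with gave(d,s,a), rehearsed(a,s).
Restrictor triples: (d1,s1,a2)→rehearsed(a2,s1) ✓  (d1,s3,a2)→rehearsed(a2,s3) ✗  (d2,s2,a2)→rehearsed(a2,s2) ✓  (d2,s2,a4)→rehearsed(a4,s2) ✓  (d2,s3,a2)→rehearsed(a2,s3) ✗  (d2,s3,a3)→rehearsed(a3,s3) ✗  (d2,s4,a1)→rehearsed(a1,s4) ✓  (d2,s4,a4)→rehearsed(a4,s4) ✓  (d3,s1,a1)→rehearsed(a1,s1) ✓  (d3,s1,a2)→rehearsed(a2,s1) ✓  (d3,s2,a2)→rehearsed(a2,s2) ✓  (d3,s4,a2)→rehearsed(a2,s4) ✓
Counterexamples (restrictor triples failing the scope): 3.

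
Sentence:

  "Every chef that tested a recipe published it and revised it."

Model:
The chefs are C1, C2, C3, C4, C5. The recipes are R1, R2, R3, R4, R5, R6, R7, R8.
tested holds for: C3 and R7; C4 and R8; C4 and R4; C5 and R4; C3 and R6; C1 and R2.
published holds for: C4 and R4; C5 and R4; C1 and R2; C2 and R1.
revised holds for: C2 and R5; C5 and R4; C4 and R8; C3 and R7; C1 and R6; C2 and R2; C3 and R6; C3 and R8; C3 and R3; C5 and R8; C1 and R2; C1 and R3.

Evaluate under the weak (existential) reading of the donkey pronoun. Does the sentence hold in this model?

"it" takes "a recipe" as antecedent — a donkey pronoun bound across the clause boundary.
Weak reading: every chef c with some tested-recipe has at least one tested-recipe r such that published(c,r) ∧ revised(c,r).
Per chef: C1:✓  C3:✗  C4:✗  C5:✓
C3 has no witness among its tested-recipes.

False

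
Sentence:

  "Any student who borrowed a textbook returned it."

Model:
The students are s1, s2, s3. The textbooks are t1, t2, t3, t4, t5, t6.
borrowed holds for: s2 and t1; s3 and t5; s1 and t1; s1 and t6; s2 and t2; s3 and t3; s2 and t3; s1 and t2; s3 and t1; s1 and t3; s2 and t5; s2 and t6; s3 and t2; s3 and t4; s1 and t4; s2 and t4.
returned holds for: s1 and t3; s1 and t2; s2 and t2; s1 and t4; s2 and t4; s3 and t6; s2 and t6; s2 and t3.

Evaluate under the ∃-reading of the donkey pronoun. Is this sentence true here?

False

"it" takes "a textbook" as antecedent — a donkey pronoun bound across the clause boundary.
Weak reading: every student s with some borrowed-textbook has at least one borrowed-textbook t such that returned(s,t).
Per student: s1:✓  s2:✓  s3:✗
s3 has no witness among its borrowed-textbooks.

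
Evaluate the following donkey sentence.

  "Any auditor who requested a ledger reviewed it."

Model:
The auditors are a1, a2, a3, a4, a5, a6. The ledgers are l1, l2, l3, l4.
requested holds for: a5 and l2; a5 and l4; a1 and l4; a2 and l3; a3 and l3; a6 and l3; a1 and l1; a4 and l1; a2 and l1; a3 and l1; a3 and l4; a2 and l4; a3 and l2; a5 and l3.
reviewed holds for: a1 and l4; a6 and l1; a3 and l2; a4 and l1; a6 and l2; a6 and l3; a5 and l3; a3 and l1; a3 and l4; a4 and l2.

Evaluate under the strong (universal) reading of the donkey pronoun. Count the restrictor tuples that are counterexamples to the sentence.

7

"it" takes "a ledger" as antecedent — a donkey pronoun bound across the clause boundary.
Strong reading: for every (a,l) with requested(a,l), reviewed(a,l).
Restrictor pairs: (a1,l1) ✗  (a1,l4) ✓  (a2,l1) ✗  (a2,l3) ✗  (a2,l4) ✗  (a3,l1) ✓  (a3,l2) ✓  (a3,l3) ✗  (a3,l4) ✓  (a4,l1) ✓  (a5,l2) ✗  (a5,l3) ✓  (a5,l4) ✗  (a6,l3) ✓
Counterexamples (restrictor pairs failing the scope): 7.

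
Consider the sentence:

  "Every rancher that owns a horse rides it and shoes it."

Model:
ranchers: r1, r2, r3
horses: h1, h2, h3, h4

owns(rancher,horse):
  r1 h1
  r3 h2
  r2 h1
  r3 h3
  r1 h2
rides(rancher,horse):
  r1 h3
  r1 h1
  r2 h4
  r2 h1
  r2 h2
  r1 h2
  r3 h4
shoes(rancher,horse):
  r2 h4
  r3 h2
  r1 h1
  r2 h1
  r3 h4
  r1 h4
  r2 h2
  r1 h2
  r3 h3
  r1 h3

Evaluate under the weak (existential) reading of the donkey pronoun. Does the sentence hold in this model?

"it" takes "a horse" as antecedent — a donkey pronoun bound across the clause boundary.
Weak reading: every rancher r with some owns-horse has at least one owns-horse h such that rides(r,h) ∧ shoes(r,h).
Per rancher: r1:✓  r2:✓  r3:✗
r3 has no witness among its owns-horses.

False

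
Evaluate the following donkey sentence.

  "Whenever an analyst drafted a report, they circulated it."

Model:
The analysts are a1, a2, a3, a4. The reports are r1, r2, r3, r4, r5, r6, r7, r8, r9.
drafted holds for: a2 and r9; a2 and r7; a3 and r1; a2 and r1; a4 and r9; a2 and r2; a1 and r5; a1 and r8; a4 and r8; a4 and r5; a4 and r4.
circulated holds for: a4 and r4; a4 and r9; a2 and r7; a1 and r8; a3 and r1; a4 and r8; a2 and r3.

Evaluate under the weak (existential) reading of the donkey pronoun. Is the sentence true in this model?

"it" takes "a report" as antecedent — a donkey pronoun bound across the clause boundary.
Weak reading: every analyst a with some drafted-report has at least one drafted-report r such that circulated(a,r).
Per analyst: a1:✓  a2:✓  a3:✓  a4:✓
Every analyst in the restrictor has a witness.

True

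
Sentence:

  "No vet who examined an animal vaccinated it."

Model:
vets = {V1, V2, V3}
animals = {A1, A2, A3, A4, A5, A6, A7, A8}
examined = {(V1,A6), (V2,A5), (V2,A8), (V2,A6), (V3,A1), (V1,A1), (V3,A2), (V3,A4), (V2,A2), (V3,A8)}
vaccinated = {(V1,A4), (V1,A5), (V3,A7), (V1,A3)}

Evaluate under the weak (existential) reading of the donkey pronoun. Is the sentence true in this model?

True

"it" takes "an animal" as antecedent — a donkey pronoun bound across the clause boundary.
Truth condition: for no (v,a) with examined(v,a) does vaccinated(v,a) hold.
Restrictor pairs — does the scope hold? (V1,A1):fails  (V1,A6):fails  (V2,A2):fails  (V2,A5):fails  (V2,A6):fails  (V2,A8):fails  (V3,A1):fails  (V3,A2):fails  (V3,A4):fails  (V3,A8):fails
Scope holds for no restrictor pair, so the sentence is true.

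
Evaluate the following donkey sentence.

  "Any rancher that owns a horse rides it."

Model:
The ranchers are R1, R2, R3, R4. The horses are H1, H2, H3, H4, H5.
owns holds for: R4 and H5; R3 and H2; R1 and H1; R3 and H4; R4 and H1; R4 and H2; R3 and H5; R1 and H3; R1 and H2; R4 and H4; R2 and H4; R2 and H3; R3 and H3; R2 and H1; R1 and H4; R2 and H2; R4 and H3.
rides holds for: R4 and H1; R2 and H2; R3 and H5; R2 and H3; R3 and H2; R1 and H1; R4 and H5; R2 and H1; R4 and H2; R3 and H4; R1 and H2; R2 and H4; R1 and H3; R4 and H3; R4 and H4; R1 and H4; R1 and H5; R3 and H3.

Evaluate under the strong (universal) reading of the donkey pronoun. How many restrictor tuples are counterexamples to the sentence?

0

"it" takes "a horse" as antecedent — a donkey pronoun bound across the clause boundary.
Strong reading: for every (r,h) with owns(r,h), rides(r,h).
Restrictor pairs: (R1,H1) ✓  (R1,H2) ✓  (R1,H3) ✓  (R1,H4) ✓  (R2,H1) ✓  (R2,H2) ✓  (R2,H3) ✓  (R2,H4) ✓  (R3,H2) ✓  (R3,H3) ✓  (R3,H4) ✓  (R3,H5) ✓  (R4,H1) ✓  (R4,H2) ✓  (R4,H3) ✓  (R4,H4) ✓  (R4,H5) ✓
Counterexamples (restrictor pairs failing the scope): 0.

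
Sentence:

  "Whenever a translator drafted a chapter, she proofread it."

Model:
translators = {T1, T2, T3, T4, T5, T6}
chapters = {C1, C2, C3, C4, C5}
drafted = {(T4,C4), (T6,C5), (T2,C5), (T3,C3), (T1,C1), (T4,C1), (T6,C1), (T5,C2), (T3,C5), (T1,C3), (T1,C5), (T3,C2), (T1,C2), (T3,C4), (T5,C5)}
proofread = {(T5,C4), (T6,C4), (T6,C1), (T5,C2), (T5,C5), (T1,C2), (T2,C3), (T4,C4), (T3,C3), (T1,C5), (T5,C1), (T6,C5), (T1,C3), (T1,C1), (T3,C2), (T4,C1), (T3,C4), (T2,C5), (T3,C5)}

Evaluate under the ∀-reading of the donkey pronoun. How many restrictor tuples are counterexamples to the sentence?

0

"it" takes "a chapter" as antecedent — a donkey pronoun bound across the clause boundary.
Strong reading: for every (t,c) with drafted(t,c), proofread(t,c).
Restrictor pairs: (T1,C1) ✓  (T1,C2) ✓  (T1,C3) ✓  (T1,C5) ✓  (T2,C5) ✓  (T3,C2) ✓  (T3,C3) ✓  (T3,C4) ✓  (T3,C5) ✓  (T4,C1) ✓  (T4,C4) ✓  (T5,C2) ✓  (T5,C5) ✓  (T6,C1) ✓  (T6,C5) ✓
Counterexamples (restrictor pairs failing the scope): 0.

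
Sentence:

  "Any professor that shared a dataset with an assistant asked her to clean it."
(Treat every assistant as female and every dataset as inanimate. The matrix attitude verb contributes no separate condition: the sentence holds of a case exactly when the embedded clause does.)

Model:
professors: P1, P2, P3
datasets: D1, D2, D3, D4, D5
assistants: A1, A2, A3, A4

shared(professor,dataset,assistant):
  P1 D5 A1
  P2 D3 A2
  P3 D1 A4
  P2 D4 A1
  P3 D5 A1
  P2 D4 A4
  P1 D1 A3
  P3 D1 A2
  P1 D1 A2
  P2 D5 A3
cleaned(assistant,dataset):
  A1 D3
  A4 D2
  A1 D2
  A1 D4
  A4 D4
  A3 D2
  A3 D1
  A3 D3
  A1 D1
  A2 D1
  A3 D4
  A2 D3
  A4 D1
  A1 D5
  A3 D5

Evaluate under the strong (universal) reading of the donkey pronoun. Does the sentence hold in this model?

True

"her" takes "an assistant" as antecedent and "it" takes "a dataset"; both are donkey pronouns co-varying with the restrictor.
Strong reading: for every (p,d,a) with shared(p,d,a), cleaned(a,d).
Restrictor triples: (P1,D1,A2)→cleaned(A2,D1) ✓  (P1,D1,A3)→cleaned(A3,D1) ✓  (P1,D5,A1)→cleaned(A1,D5) ✓  (P2,D3,A2)→cleaned(A2,D3) ✓  (P2,D4,A1)→cleaned(A1,D4) ✓  (P2,D4,A4)→cleaned(A4,D4) ✓  (P2,D5,A3)→cleaned(A3,D5) ✓  (P3,D1,A2)→cleaned(A2,D1) ✓  (P3,D1,A4)→cleaned(A4,D1) ✓  (P3,D5,A1)→cleaned(A1,D5) ✓
Every restrictor triple satisfies the scope.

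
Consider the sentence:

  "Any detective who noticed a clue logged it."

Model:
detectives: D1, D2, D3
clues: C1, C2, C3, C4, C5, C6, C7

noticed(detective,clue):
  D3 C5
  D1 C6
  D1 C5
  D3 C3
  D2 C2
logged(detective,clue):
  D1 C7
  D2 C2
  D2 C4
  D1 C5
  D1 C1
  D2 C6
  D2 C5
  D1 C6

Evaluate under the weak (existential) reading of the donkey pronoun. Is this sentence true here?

"it" takes "a clue" as antecedent — a donkey pronoun bound across the clause boundary.
Weak reading: every detective d with some noticed-clue has at least one noticed-clue c such that logged(d,c).
Per detective: D1:✓  D2:✓  D3:✗
D3 has no witness among its noticed-clues.

False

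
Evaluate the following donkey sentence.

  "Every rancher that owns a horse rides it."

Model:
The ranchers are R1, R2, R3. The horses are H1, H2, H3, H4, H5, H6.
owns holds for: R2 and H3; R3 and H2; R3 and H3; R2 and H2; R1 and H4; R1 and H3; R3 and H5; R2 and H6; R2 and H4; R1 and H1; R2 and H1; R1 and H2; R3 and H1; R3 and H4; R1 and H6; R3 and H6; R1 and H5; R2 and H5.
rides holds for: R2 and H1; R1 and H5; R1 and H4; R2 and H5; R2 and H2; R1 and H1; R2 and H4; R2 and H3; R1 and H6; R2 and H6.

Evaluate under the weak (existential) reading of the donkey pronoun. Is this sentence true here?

"it" takes "a horse" as antecedent — a donkey pronoun bound across the clause boundary.
Weak reading: every rancher r with some owns-horse has at least one owns-horse h such that rides(r,h).
Per rancher: R1:✓  R2:✓  R3:✗
R3 has no witness among its owns-horses.

False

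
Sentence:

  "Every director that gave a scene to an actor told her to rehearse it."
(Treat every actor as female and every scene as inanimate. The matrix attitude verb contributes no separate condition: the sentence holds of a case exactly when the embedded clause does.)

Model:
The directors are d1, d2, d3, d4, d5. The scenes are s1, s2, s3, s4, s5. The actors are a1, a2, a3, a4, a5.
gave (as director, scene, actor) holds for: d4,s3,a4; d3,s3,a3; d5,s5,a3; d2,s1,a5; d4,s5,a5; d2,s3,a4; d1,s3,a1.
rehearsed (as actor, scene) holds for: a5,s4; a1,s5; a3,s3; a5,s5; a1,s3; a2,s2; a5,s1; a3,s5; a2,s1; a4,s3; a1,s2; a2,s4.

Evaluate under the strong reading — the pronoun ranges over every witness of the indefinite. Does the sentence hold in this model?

True

"her" takes "an actor" as antecedent and "it" takes "a scene"; both are donkey pronouns co-varying with the restrictor.
Strong reading: for every (d,s,a) with gave(d,s,a), rehearsed(a,s).
Restrictor triples: (d1,s3,a1)→rehearsed(a1,s3) ✓  (d2,s1,a5)→rehearsed(a5,s1) ✓  (d2,s3,a4)→rehearsed(a4,s3) ✓  (d3,s3,a3)→rehearsed(a3,s3) ✓  (d4,s3,a4)→rehearsed(a4,s3) ✓  (d4,s5,a5)→rehearsed(a5,s5) ✓  (d5,s5,a3)→rehearsed(a3,s5) ✓
Every restrictor triple satisfies the scope.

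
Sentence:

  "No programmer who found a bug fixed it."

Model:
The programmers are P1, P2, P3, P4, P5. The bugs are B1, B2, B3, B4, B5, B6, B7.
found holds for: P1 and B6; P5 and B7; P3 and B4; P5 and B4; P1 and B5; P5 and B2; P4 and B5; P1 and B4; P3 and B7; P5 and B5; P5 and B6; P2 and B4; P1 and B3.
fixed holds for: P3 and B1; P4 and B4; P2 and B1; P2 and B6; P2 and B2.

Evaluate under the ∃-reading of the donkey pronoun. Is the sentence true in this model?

True

"it" takes "a bug" as antecedent — a donkey pronoun bound across the clause boundary.
Truth condition: for no (p,b) with found(p,b) does fixed(p,b) hold.
Restrictor pairs — does the scope hold? (P1,B3):fails  (P1,B4):fails  (P1,B5):fails  (P1,B6):fails  (P2,B4):fails  (P3,B4):fails  (P3,B7):fails  (P4,B5):fails  (P5,B2):fails  (P5,B4):fails  (P5,B5):fails  (P5,B6):fails  (P5,B7):fails
Scope holds for no restrictor pair, so the sentence is true.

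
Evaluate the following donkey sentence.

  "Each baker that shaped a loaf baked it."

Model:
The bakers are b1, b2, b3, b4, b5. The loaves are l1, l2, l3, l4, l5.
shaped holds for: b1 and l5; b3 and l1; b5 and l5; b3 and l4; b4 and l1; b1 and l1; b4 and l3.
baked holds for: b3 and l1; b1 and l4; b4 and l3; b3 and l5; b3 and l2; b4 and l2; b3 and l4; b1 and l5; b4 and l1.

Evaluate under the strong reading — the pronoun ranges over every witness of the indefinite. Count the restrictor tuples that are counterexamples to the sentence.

"it" takes "a loaf" as antecedent — a donkey pronoun bound across the clause boundary.
Strong reading: for every (b,l) with shaped(b,l), baked(b,l).
Restrictor pairs: (b1,l1) ✗  (b1,l5) ✓  (b3,l1) ✓  (b3,l4) ✓  (b4,l1) ✓  (b4,l3) ✓  (b5,l5) ✗
Counterexamples (restrictor pairs failing the scope): 2.

2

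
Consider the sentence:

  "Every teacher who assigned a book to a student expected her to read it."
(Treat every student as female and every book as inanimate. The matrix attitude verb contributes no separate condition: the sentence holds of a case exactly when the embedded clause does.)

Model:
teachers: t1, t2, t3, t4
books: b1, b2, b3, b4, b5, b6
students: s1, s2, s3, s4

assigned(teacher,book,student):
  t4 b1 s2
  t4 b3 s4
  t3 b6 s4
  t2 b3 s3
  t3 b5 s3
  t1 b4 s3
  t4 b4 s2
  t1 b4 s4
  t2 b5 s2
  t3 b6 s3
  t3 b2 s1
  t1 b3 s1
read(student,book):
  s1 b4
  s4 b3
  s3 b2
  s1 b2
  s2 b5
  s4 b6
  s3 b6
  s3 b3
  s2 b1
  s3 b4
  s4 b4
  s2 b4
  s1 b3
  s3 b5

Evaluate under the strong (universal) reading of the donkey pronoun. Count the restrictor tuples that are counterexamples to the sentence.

0

"her" takes "a student" as antecedent and "it" takes "a book"; both are donkey pronouns co-varying with the restrictor.
Strong reading: for every (t,b,s) with assigned(t,b,s), read(s,b).
Restrictor triples: (t1,b3,s1)→read(s1,b3) ✓  (t1,b4,s3)→read(s3,b4) ✓  (t1,b4,s4)→read(s4,b4) ✓  (t2,b3,s3)→read(s3,b3) ✓  (t2,b5,s2)→read(s2,b5) ✓  (t3,b2,s1)→read(s1,b2) ✓  (t3,b5,s3)→read(s3,b5) ✓  (t3,b6,s3)→read(s3,b6) ✓  (t3,b6,s4)→read(s4,b6) ✓  (t4,b1,s2)→read(s2,b1) ✓  (t4,b3,s4)→read(s4,b3) ✓  (t4,b4,s2)→read(s2,b4) ✓
Counterexamples (restrictor triples failing the scope): 0.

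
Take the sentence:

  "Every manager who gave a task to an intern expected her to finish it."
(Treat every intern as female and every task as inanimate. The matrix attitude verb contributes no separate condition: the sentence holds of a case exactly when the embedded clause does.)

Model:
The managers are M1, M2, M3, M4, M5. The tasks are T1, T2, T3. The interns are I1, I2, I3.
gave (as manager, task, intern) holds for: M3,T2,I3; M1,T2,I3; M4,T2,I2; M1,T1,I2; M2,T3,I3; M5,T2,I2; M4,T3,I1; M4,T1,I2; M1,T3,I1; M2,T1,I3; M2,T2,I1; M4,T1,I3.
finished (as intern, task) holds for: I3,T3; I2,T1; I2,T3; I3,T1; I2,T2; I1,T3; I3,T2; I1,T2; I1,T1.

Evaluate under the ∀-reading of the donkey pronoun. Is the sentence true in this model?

"her" takes "an intern" as antecedent and "it" takes "a task"; both are donkey pronouns co-varying with the restrictor.
Strong reading: for every (m,t,i) with gave(m,t,i), finished(i,t).
Restrictor triples: (M1,T1,I2)→finished(I2,T1) ✓  (M1,T2,I3)→finished(I3,T2) ✓  (M1,T3,I1)→finished(I1,T3) ✓  (M2,T1,I3)→finished(I3,T1) ✓  (M2,T2,I1)→finished(I1,T2) ✓  (M2,T3,I3)→finished(I3,T3) ✓  (M3,T2,I3)→finished(I3,T2) ✓  (M4,T1,I2)→finished(I2,T1) ✓  (M4,T1,I3)→finished(I3,T1) ✓  (M4,T2,I2)→finished(I2,T2) ✓  (M4,T3,I1)→finished(I1,T3) ✓  (M5,T2,I2)→finished(I2,T2) ✓
Every restrictor triple satisfies the scope.

True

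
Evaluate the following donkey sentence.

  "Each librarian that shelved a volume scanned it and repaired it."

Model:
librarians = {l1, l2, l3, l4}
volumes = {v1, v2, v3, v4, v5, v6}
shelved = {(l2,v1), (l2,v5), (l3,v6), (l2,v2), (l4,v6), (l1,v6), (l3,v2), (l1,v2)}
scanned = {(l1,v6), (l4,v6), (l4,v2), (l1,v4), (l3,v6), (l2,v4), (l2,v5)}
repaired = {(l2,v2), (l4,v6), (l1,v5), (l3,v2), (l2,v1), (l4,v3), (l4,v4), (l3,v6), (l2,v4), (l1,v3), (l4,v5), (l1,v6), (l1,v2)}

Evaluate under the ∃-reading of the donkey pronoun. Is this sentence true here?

False

"it" takes "a volume" as antecedent — a donkey pronoun bound across the clause boundary.
Weak reading: every librarian l with some shelved-volume has at least one shelved-volume v such that scanned(l,v) ∧ repaired(l,v).
Per librarian: l1:✓  l2:✗  l3:✓  l4:✓
l2 has no witness among its shelved-volumes.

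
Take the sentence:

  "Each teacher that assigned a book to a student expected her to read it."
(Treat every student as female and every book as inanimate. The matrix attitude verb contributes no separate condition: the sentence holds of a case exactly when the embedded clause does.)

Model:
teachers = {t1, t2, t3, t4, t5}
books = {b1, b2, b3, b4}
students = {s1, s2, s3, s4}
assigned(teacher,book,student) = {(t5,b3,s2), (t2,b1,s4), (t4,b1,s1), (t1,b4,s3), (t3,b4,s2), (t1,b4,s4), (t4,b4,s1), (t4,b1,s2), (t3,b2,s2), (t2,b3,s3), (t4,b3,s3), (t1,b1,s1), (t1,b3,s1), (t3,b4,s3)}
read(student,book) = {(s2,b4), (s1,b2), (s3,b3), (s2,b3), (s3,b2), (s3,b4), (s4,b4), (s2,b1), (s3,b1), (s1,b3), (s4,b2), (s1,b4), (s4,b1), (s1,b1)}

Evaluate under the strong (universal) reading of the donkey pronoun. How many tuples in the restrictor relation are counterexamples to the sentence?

1

"her" takes "a student" as antecedent and "it" takes "a book"; both are donkey pronouns co-varying with the restrictor.
Strong reading: for every (t,b,s) with assigned(t,b,s), read(s,b).
Restrictor triples: (t1,b1,s1)→read(s1,b1) ✓  (t1,b3,s1)→read(s1,b3) ✓  (t1,b4,s3)→read(s3,b4) ✓  (t1,b4,s4)→read(s4,b4) ✓  (t2,b1,s4)→read(s4,b1) ✓  (t2,b3,s3)→read(s3,b3) ✓  (t3,b2,s2)→read(s2,b2) ✗  (t3,b4,s2)→read(s2,b4) ✓  (t3,b4,s3)→read(s3,b4) ✓  (t4,b1,s1)→read(s1,b1) ✓  (t4,b1,s2)→read(s2,b1) ✓  (t4,b3,s3)→read(s3,b3) ✓  (t4,b4,s1)→read(s1,b4) ✓  (t5,b3,s2)→read(s2,b3) ✓
Counterexamples (restrictor triples failing the scope): 1.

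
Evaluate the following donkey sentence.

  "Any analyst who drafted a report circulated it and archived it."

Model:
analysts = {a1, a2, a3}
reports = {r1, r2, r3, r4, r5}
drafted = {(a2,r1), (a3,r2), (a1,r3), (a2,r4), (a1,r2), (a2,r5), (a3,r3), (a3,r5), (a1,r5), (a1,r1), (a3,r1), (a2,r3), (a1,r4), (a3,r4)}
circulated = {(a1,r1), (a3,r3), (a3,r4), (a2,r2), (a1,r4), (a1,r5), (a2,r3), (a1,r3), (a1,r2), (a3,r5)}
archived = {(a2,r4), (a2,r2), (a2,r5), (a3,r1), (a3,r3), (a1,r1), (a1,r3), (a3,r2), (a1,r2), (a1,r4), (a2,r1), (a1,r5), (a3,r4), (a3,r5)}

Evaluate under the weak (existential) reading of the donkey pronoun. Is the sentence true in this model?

False

"it" takes "a report" as antecedent — a donkey pronoun bound across the clause boundary.
Weak reading: every analyst a with some drafted-report has at least one drafted-report r such that circulated(a,r) ∧ archived(a,r).
Per analyst: a1:✓  a2:✗  a3:✓
a2 has no witness among its drafted-reports.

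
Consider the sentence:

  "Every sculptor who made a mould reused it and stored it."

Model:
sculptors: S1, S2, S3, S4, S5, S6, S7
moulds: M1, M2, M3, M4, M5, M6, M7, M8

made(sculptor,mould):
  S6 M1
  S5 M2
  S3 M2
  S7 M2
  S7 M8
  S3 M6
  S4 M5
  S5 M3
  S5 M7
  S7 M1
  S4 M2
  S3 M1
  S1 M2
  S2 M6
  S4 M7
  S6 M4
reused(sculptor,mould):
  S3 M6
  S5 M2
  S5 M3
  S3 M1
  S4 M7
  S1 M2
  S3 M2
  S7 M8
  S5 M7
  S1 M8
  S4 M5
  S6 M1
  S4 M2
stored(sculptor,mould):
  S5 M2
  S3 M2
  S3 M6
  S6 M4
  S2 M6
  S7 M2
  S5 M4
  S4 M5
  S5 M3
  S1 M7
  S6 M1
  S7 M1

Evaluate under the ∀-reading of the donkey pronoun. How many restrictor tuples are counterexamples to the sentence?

"it" takes "a mould" as antecedent — a donkey pronoun bound across the clause boundary.
Strong reading: for every (s,m) with made(s,m), reused(s,m) ∧ stored(s,m).
Restrictor pairs: (S1,M2) ✗  (S2,M6) ✗  (S3,M1) ✗  (S3,M2) ✓  (S3,M6) ✓  (S4,M2) ✗  (S4,M5) ✓  (S4,M7) ✗  (S5,M2) ✓  (S5,M3) ✓  (S5,M7) ✗  (S6,M1) ✓  (S6,M4) ✗  (S7,M1) ✗  (S7,M2) ✗  (S7,M8) ✗
Counterexamples (restrictor pairs failing the scope): 10.

10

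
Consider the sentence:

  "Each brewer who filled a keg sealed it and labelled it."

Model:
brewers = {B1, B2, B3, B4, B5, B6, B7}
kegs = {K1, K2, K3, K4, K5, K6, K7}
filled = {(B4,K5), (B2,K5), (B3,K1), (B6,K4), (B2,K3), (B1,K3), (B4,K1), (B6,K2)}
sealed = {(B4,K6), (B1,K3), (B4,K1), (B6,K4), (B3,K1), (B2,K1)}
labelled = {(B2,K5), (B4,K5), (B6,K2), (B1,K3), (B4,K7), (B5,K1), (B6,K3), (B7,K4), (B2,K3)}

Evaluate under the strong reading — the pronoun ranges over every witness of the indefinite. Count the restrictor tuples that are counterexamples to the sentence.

"it" takes "a keg" as antecedent — a donkey pronoun bound across the clause boundary.
Strong reading: for every (b,k) with filled(b,k), sealed(b,k) ∧ labelled(b,k).
Restrictor pairs: (B1,K3) ✓  (B2,K3) ✗  (B2,K5) ✗  (B3,K1) ✗  (B4,K1) ✗  (B4,K5) ✗  (B6,K2) ✗  (B6,K4) ✗
Counterexamples (restrictor pairs failing the scope): 7.

7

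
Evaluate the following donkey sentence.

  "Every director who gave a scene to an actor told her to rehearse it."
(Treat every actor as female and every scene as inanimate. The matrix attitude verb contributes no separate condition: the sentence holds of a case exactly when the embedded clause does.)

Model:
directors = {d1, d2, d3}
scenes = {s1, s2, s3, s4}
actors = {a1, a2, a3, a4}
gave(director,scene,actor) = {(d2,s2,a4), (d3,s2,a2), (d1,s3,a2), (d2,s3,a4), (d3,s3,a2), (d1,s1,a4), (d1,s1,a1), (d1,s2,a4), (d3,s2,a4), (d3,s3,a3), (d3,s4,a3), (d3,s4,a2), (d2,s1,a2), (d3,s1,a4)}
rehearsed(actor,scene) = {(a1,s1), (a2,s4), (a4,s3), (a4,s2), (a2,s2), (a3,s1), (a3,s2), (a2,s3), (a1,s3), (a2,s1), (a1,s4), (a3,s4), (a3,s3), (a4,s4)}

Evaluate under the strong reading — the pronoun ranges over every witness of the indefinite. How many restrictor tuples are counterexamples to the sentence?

"her" takes "an actor" as antecedent and "it" takes "a scene"; both are donkey pronouns co-varying with the restrictor.
Strong reading: for every (d,s,a) with gave(d,s,a), rehearsed(a,s).
Restrictor triples: (d1,s1,a1)→rehearsed(a1,s1) ✓  (d1,s1,a4)→rehearsed(a4,s1) ✗  (d1,s2,a4)→rehearsed(a4,s2) ✓  (d1,s3,a2)→rehearsed(a2,s3) ✓  (d2,s1,a2)→rehearsed(a2,s1) ✓  (d2,s2,a4)→rehearsed(a4,s2) ✓  (d2,s3,a4)→rehearsed(a4,s3) ✓  (d3,s1,a4)→rehearsed(a4,s1) ✗  (d3,s2,a2)→rehearsed(a2,s2) ✓  (d3,s2,a4)→rehearsed(a4,s2) ✓  (d3,s3,a2)→rehearsed(a2,s3) ✓  (d3,s3,a3)→rehearsed(a3,s3) ✓  (d3,s4,a2)→rehearsed(a2,s4) ✓  (d3,s4,a3)→rehearsed(a3,s4) ✓
Counterexamples (restrictor triples failing the scope): 2.

2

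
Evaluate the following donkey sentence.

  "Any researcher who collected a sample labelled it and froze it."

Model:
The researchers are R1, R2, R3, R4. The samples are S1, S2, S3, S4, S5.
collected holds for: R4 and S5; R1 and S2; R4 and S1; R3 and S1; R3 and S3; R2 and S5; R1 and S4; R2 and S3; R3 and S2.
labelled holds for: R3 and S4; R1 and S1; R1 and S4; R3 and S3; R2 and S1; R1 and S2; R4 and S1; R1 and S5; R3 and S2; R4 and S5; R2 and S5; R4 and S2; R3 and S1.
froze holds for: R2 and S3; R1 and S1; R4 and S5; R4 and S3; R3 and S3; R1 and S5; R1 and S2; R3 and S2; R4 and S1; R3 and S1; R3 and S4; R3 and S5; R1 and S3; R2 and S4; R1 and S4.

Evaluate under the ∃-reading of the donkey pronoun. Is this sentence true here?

"it" takes "a sample" as antecedent — a donkey pronoun bound across the clause boundary.
Weak reading: every researcher r with some collected-sample has at least one collected-sample s such that labelled(r,s) ∧ froze(r,s).
Per researcher: R1:✓  R2:✗  R3:✓  R4:✓
R2 has no witness among its collected-samples.

False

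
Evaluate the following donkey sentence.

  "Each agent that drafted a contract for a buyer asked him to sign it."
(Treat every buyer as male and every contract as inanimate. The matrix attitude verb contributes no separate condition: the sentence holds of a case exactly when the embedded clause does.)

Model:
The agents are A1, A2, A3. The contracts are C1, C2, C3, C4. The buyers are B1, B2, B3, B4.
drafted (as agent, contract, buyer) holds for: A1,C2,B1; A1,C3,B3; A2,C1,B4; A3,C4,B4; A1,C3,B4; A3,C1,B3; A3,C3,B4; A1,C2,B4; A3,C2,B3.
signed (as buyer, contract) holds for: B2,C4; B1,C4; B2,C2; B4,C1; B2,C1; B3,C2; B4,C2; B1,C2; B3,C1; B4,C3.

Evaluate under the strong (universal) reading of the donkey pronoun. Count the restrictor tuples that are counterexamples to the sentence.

"him" takes "a buyer" as antecedent and "it" takes "a contract"; both are donkey pronouns co-varying with the restrictor.
Strong reading: for every (a,c,b) with drafted(a,c,b), signed(b,c).
Restrictor triples: (A1,C2,B1)→signed(B1,C2) ✓  (A1,C2,B4)→signed(B4,C2) ✓  (A1,C3,B3)→signed(B3,C3) ✗  (A1,C3,B4)→signed(B4,C3) ✓  (A2,C1,B4)→signed(B4,C1) ✓  (A3,C1,B3)→signed(B3,C1) ✓  (A3,C2,B3)→signed(B3,C2) ✓  (A3,C3,B4)→signed(B4,C3) ✓  (A3,C4,B4)→signed(B4,C4) ✗
Counterexamples (restrictor triples failing the scope): 2.

2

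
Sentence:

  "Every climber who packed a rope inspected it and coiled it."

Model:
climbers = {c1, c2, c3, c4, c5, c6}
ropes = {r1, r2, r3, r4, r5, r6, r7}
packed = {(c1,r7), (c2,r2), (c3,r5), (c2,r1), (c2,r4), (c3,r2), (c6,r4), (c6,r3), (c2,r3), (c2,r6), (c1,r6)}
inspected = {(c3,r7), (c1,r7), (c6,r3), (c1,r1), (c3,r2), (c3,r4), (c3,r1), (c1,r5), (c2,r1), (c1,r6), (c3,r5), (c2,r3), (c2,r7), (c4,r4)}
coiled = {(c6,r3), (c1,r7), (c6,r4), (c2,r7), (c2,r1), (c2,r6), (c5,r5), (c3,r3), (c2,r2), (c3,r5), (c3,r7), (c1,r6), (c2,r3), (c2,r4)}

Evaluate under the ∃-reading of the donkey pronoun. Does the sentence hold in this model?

"it" takes "a rope" as antecedent — a donkey pronoun bound across the clause boundary.
Weak reading: every climber c with some packed-rope has at least one packed-rope r such that inspected(c,r) ∧ coiled(c,r).
Per climber: c1:✓  c2:✓  c3:✓  c6:✓
Every climber in the restrictor has a witness.

True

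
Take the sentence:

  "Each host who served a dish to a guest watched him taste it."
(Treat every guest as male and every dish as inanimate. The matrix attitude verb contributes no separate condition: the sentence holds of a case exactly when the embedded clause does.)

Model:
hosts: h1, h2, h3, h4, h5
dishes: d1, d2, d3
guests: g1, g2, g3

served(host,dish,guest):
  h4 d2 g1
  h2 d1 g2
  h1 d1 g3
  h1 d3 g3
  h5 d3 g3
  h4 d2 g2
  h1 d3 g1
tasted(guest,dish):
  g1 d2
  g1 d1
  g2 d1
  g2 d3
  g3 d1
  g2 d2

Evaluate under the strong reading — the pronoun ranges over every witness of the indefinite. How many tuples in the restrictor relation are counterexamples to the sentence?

3

"him" takes "a guest" as antecedent and "it" takes "a dish"; both are donkey pronouns co-varying with the restrictor.
Strong reading: for every (h,d,g) with served(h,d,g), tasted(g,d).
Restrictor triples: (h1,d1,g3)→tasted(g3,d1) ✓  (h1,d3,g1)→tasted(g1,d3) ✗  (h1,d3,g3)→tasted(g3,d3) ✗  (h2,d1,g2)→tasted(g2,d1) ✓  (h4,d2,g1)→tasted(g1,d2) ✓  (h4,d2,g2)→tasted(g2,d2) ✓  (h5,d3,g3)→tasted(g3,d3) ✗
Counterexamples (restrictor triples failing the scope): 3.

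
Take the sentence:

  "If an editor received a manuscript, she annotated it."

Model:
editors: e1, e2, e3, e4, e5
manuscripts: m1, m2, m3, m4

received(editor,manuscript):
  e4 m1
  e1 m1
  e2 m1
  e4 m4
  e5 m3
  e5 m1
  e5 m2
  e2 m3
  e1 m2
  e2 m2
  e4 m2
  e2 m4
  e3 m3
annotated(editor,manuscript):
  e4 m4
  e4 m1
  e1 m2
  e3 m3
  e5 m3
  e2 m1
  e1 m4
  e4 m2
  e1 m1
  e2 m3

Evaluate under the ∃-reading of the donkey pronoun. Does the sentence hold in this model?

True

"it" takes "a manuscript" as antecedent — a donkey pronoun bound across the clause boundary.
Weak reading: every editor e with some received-manuscript has at least one received-manuscript m such that annotated(e,m).
Per editor: e1:✓  e2:✓  e3:✓  e4:✓  e5:✓
Every editor in the restrictor has a witness.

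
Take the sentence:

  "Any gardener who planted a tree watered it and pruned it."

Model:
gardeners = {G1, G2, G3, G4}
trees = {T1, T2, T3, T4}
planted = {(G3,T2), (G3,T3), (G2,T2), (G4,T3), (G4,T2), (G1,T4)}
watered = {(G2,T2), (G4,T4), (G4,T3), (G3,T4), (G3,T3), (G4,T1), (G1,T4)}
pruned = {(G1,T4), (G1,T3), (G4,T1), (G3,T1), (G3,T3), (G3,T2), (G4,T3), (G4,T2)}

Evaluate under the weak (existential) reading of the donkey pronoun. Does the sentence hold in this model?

"it" takes "a tree" as antecedent — a donkey pronoun bound across the clause boundary.
Weak reading: every gardener g with some planted-tree has at least one planted-tree t such that watered(g,t) ∧ pruned(g,t).
Per gardener: G1:✓  G2:✗  G3:✓  G4:✓
G2 has no witness among its planted-trees.

False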